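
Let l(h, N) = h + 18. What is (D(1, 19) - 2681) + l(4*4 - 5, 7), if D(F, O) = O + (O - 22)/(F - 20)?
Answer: -50024/19 ≈ -2632.8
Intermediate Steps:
l(h, N) = 18 + h
D(F, O) = O + (-22 + O)/(-20 + F)
(D(1, 19) - 2681) + l(4*4 - 5, 7) = ((-22 - 19*19 + 1*19)/(-20 + 1) - 2681) + (18 + (4*4 - 5)) = ((-22 - 361 + 19)/(-19) - 2681) + (18 + (16 - 5)) = (-1/19*(-364) - 2681) + (18 + 11) = (364/19 - 2681) + 29 = -50575/19 + 29 = -50024/19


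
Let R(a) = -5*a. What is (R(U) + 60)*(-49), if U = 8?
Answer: -980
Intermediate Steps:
(R(U) + 60)*(-49) = (-5*8 + 60)*(-49) = (-40 + 60)*(-49) = 20*(-49) = -980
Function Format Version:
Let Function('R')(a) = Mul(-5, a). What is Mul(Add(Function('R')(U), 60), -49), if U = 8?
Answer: -980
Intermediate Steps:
Mul(Add(Function('R')(U), 60), -49) = Mul(Add(Mul(-5, 8), 60), -49) = Mul(Add(-40, 60), -49) = Mul(20, -49) = -980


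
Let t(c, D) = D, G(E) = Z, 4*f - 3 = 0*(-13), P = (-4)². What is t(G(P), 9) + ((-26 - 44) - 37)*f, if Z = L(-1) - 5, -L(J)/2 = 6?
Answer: -285/4 ≈ -71.250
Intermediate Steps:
L(J) = -12 (L(J) = -2*6 = -12)
P = 16
f = ¾ (f = ¾ + (0*(-13))/4 = ¾ + (¼)*0 = ¾ + 0 = ¾ ≈ 0.75000)
Z = -17 (Z = -12 - 5 = -17)
G(E) = -17
t(G(P), 9) + ((-26 - 44) - 37)*f = 9 + ((-26 - 44) - 37)*(¾) = 9 + (-70 - 37)*(¾) = 9 - 107*¾ = 9 - 321/4 = -285/4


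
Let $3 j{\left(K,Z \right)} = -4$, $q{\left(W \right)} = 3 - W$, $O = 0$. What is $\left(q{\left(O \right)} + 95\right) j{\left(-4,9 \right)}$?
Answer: $- \frac{392}{3} \approx -130.67$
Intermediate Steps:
$j{\left(K,Z \right)} = - \frac{4}{3}$ ($j{\left(K,Z \right)} = \frac{1}{3} \left(-4\right) = - \frac{4}{3}$)
$\left(q{\left(O \right)} + 95\right) j{\left(-4,9 \right)} = \left(\left(3 - 0\right) + 95\right) \left(- \frac{4}{3}\right) = \left(\left(3 + 0\right) + 95\right) \left(- \frac{4}{3}\right) = \left(3 + 95\right) \left(- \frac{4}{3}\right) = 98 \left(- \frac{4}{3}\right) = - \frac{392}{3}$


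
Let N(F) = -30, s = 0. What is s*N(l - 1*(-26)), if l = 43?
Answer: 0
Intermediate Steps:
s*N(l - 1*(-26)) = 0*(-30) = 0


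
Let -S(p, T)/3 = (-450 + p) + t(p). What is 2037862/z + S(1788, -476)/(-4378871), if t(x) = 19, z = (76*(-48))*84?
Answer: -637306237795/95844728448 ≈ -6.6494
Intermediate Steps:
z = -306432 (z = -3648*84 = -306432)
S(p, T) = 1293 - 3*p (S(p, T) = -3*((-450 + p) + 19) = -3*(-431 + p) = 1293 - 3*p)
2037862/z + S(1788, -476)/(-4378871) = 2037862/(-306432) + (1293 - 3*1788)/(-4378871) = 2037862*(-1/306432) + (1293 - 5364)*(-1/4378871) = -1018931/153216 - 4071*(-1/4378871) = -1018931/153216 + 4071/4378871 = -637306237795/95844728448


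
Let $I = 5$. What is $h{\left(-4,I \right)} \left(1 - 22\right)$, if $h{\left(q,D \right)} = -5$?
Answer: $105$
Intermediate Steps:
$h{\left(-4,I \right)} \left(1 - 22\right) = - 5 \left(1 - 22\right) = \left(-5\right) \left(-21\right) = 105$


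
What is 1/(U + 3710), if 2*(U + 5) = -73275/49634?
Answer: 99268/367714665 ≈ 0.00026996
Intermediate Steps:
U = -569615/99268 (U = -5 + (-73275/49634)/2 = -5 + (-73275*1/49634)/2 = -5 + (½)*(-73275/49634) = -5 - 73275/99268 = -569615/99268 ≈ -5.7382)
1/(U + 3710) = 1/(-569615/99268 + 3710) = 1/(367714665/99268) = 99268/367714665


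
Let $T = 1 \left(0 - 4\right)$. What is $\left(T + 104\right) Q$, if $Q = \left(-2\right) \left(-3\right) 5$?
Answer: $3000$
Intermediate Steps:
$T = -4$ ($T = 1 \left(-4\right) = -4$)
$Q = 30$ ($Q = 6 \cdot 5 = 30$)
$\left(T + 104\right) Q = \left(-4 + 104\right) 30 = 100 \cdot 30 = 3000$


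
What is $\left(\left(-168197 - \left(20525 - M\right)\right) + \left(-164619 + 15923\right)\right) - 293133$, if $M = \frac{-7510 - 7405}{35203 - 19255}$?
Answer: $- \frac{10056042263}{15948} \approx -6.3055 \cdot 10^{5}$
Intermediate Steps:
$M = - \frac{14915}{15948} \approx -0.93523$
$\left(\left(-168197 - \left(20525 - M\right)\right) + \left(-164619 + 15923\right)\right) - 293133 = \left(\left(-168197 - \left(20525 - - \frac{14915}{15948}\right)\right) + \left(-164619 + 15923\right)\right) - 293133 = \left(\left(-168197 - \left(20525 + \frac{14915}{15948}\right)\right) - 148696\right) - 293133 = \left(\left(-168197 - \frac{327347615}{15948}\right) - 148696\right) - 293133 = \left(- \frac{3009753371}{15948} - 148696\right) - 293133 = - \frac{5381157179}{15948} - 293133 = - \frac{10056042263}{15948}$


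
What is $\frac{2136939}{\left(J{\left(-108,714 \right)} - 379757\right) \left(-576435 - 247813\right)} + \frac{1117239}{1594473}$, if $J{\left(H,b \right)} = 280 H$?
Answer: $\frac{17979155679382111}{25658806743385528} \approx 0.7007$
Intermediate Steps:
$\frac{2136939}{\left(J{\left(-108,714 \right)} - 379757\right) \left(-576435 - 247813\right)} + \frac{1117239}{1594473} = \frac{2136939}{\left(280 \left(-108\right) - 379757\right) \left(-576435 - 247813\right)} + \frac{1117239}{1594473} = \frac{2136939}{\left(-30240 - 379757\right) \left(-824248\right)} + 1117239 \cdot \frac{1}{1594473} = \frac{2136939}{\left(-409997\right) \left(-824248\right)} + \frac{372413}{531491} = \frac{2136939}{337939207256} + \frac{372413}{531491} = 2136939 \cdot \frac{1}{337939207256} + \frac{372413}{531491} = \frac{305277}{48277029608} + \frac{372413}{531491} = \frac{17979155679382111}{25658806743385528}$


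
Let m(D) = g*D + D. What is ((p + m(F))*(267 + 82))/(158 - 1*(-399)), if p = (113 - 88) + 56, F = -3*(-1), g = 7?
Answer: 36645/557 ≈ 65.790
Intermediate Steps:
F = 3
m(D) = 8*D (m(D) = 7*D + D = 8*D)
p = 81 (p = 25 + 56 = 81)
((p + m(F))*(267 + 82))/(158 - 1*(-399)) = ((81 + 8*3)*(267 + 82))/(158 - 1*(-399)) = ((81 + 24)*349)/(158 + 399) = (105*349)/557 = 36645*(1/557) = 36645/557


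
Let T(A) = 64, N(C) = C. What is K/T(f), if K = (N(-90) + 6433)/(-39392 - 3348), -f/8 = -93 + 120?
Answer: -6343/2735360 ≈ -0.0023189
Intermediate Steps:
f = -216 (f = -8*(-93 + 120) = -8*27 = -216)
K = -6343/42740 (K = (-90 + 6433)/(-39392 - 3348) = 6343/(-42740) = 6343*(-1/42740) = -6343/42740 ≈ -0.14841)
K/T(f) = -6343/42740/64 = -6343/42740*1/64 = -6343/2735360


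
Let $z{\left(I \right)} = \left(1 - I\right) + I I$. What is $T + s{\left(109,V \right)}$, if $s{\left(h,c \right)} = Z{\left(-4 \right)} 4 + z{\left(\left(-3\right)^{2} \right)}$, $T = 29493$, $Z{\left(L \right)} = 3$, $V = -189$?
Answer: $29578$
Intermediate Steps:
$z{\left(I \right)} = 1 + I^{2} - I$ ($z{\left(I \right)} = \left(1 - I\right) + I^{2} = 1 + I^{2} - I$)
$s{\left(h,c \right)} = 85$ ($s{\left(h,c \right)} = 3 \cdot 4 + \left(1 + \left(\left(-3\right)^{2}\right)^{2} - \left(-3\right)^{2}\right) = 12 + \left(1 + 9^{2} - 9\right) = 12 + \left(1 + 81 - 9\right) = 12 + 73 = 85$)
$T + s{\left(109,V \right)} = 29493 + 85 = 29578$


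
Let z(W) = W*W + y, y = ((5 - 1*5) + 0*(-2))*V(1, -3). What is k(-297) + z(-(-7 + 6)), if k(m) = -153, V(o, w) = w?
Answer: -152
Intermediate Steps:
y = 0 (y = ((5 - 1*5) + 0*(-2))*(-3) = ((5 - 5) + 0)*(-3) = (0 + 0)*(-3) = 0*(-3) = 0)
z(W) = W² (z(W) = W*W + 0 = W² + 0 = W²)
k(-297) + z(-(-7 + 6)) = -153 + (-(-7 + 6))² = -153 + (-1*(-1))² = -153 + 1² = -153 + 1 = -152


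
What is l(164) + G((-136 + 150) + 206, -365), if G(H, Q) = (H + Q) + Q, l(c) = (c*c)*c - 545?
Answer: 4409889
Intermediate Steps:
l(c) = -545 + c**3 (l(c) = c**2*c - 545 = c**3 - 545 = -545 + c**3)
G(H, Q) = H + 2*Q
l(164) + G((-136 + 150) + 206, -365) = (-545 + 164**3) + (((-136 + 150) + 206) + 2*(-365)) = (-545 + 4410944) + ((14 + 206) - 730) = 4410399 + (220 - 730) = 4410399 - 510 = 4409889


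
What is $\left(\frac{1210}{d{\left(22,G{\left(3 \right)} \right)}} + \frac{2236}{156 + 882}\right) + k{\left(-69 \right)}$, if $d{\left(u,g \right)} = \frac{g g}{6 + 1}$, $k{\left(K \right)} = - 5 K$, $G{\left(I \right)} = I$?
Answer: $\frac{2005829}{1557} \approx 1288.3$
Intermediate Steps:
$d{\left(u,g \right)} = \frac{g^{2}}{7}$
$\left(\frac{1210}{d{\left(22,G{\left(3 \right)} \right)}} + \frac{2236}{156 + 882}\right) + k{\left(-69 \right)} = \left(\frac{1210}{\frac{1}{7} \cdot 3^{2}} + \frac{2236}{156 + 882}\right) - -345 = \left(\frac{1210}{\frac{1}{7} \cdot 9} + \frac{2236}{1038}\right) + 345 = \left(\frac{1210}{\frac{9}{7}} + 2236 \cdot \frac{1}{1038}\right) + 345 = \left(1210 \cdot \frac{7}{9} + \frac{1118}{519}\right) + 345 = \left(\frac{8470}{9} + \frac{1118}{519}\right) + 345 = \frac{1468664}{1557} + 345 = \frac{2005829}{1557}$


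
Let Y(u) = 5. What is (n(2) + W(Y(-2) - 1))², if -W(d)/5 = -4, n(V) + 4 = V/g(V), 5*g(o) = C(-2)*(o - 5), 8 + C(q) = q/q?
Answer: 119716/441 ≈ 271.46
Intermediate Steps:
C(q) = -7 (C(q) = -8 + q/q = -8 + 1 = -7)
g(o) = 7 - 7*o/5 (g(o) = (-7*(o - 5))/5 = (-7*(-5 + o))/5 = (35 - 7*o)/5 = 7 - 7*o/5)
n(V) = -4 + V/(7 - 7*V/5)
W(d) = 20 (W(d) = -5*(-4) = 20)
(n(2) + W(Y(-2) - 1))² = ((-140 + 33*2)/(7*(5 - 1*2)) + 20)² = ((-140 + 66)/(7*(5 - 2)) + 20)² = ((⅐)*(-74)/3 + 20)² = ((⅐)*(⅓)*(-74) + 20)² = (-74/21 + 20)² = (346/21)² = 119716/441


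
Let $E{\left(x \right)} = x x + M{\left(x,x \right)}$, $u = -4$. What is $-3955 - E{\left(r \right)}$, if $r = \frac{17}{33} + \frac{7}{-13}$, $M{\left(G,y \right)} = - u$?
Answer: $- \frac{728618419}{184041} \approx -3959.0$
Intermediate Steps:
$M{\left(G,y \right)} = 4$ ($M{\left(G,y \right)} = \left(-1\right) \left(-4\right) = 4$)
$r = - \frac{10}{429}$ ($r = 17 \cdot \frac{1}{33} + 7 \left(- \frac{1}{13}\right) = \frac{17}{33} - \frac{7}{13} = - \frac{10}{429} \approx -0.02331$)
$E{\left(x \right)} = 4 + x^{2}$ ($E{\left(x \right)} = x x + 4 = x^{2} + 4 = 4 + x^{2}$)
$-3955 - E{\left(r \right)} = -3955 - \left(4 + \left(- \frac{10}{429}\right)^{2}\right) = -3955 - \left(4 + \frac{100}{184041}\right) = -3955 - \frac{736264}{184041} = - \frac{728618419}{184041}$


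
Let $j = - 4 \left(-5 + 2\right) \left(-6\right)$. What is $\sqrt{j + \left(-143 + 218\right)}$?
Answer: $\sqrt{3} \approx 1.732$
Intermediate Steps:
$j = -72$ ($j = \left(-4\right) \left(-3\right) \left(-6\right) = 12 \left(-6\right) = -72$)
$\sqrt{j + \left(-143 + 218\right)} = \sqrt{-72 + \left(-143 + 218\right)} = \sqrt{-72 + 75} = \sqrt{3}$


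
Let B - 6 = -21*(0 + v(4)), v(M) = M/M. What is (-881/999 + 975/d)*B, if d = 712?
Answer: -1733765/237096 ≈ -7.3125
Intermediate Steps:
v(M) = 1
B = -15 (B = 6 - 21*(0 + 1) = 6 - 21*1 = 6 - 21 = -15)
(-881/999 + 975/d)*B = (-881/999 + 975/712)*(-15) = (346753/711288)*(-15) = -1733765/237096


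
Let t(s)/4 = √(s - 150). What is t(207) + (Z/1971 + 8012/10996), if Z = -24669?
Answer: -7096352/602031 + 4*√57 ≈ 18.412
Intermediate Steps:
t(s) = 4*√(-150 + s) (t(s) = 4*√(s - 150) = 4*√(-150 + s))
t(207) + (Z/1971 + 8012/10996) = 4*√(-150 + 207) + (-24669/1971 + 8012/10996) = 4*√57 + (-24669*1/1971 + 8012*(1/10996)) = 4*√57 + (-2741/219 + 2003/2749) = 4*√57 - 7096352/602031 = -7096352/602031 + 4*√57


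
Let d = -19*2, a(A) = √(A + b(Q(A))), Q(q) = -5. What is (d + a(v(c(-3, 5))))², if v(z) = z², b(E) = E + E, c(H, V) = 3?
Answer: (38 - I)² ≈ 1443.0 - 76.0*I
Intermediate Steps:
b(E) = 2*E
a(A) = √(-10 + A) (a(A) = √(A + 2*(-5)) = √(A - 10) = √(-10 + A))
d = -38
(d + a(v(c(-3, 5))))² = (-38 + √(-10 + 3²))² = (-38 + √(-10 + 9))² = (-38 + √(-1))² = (-38 + I)²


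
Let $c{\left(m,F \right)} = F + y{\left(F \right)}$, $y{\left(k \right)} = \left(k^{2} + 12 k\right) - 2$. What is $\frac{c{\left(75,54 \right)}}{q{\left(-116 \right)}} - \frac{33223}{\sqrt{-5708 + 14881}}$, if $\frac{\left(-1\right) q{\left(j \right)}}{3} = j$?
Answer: $\frac{904}{87} - \frac{33223 \sqrt{9173}}{9173} \approx -336.49$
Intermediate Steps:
$q{\left(j \right)} = - 3 j$
$y{\left(k \right)} = -2 + k^{2} + 12 k$
$c{\left(m,F \right)} = -2 + F^{2} + 13 F$ ($c{\left(m,F \right)} = F + \left(-2 + F^{2} + 12 F\right) = -2 + F^{2} + 13 F$)
$\frac{c{\left(75,54 \right)}}{q{\left(-116 \right)}} - \frac{33223}{\sqrt{-5708 + 14881}} = \frac{-2 + 54^{2} + 13 \cdot 54}{\left(-3\right) \left(-116\right)} - \frac{33223}{\sqrt{-5708 + 14881}} = \frac{-2 + 2916 + 702}{348} - \frac{33223}{\sqrt{9173}} = 3616 \cdot \frac{1}{348} - 33223 \frac{\sqrt{9173}}{9173} = \frac{904}{87} - \frac{33223 \sqrt{9173}}{9173}$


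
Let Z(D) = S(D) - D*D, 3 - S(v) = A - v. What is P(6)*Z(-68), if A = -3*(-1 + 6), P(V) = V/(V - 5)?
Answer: -28044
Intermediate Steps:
P(V) = V/(-5 + V)
A = -15 (A = -3*5 = -15)
S(v) = 18 + v (S(v) = 3 - (-15 - v) = 3 + (15 + v) = 18 + v)
Z(D) = 18 + D - D² (Z(D) = (18 + D) - D*D = (18 + D) - D² = 18 + D - D²)
P(6)*Z(-68) = (6/(-5 + 6))*(18 - 68 - 1*(-68)²) = (6/1)*(18 - 68 - 1*4624) = (6*1)*(18 - 68 - 4624) = 6*(-4674) = -28044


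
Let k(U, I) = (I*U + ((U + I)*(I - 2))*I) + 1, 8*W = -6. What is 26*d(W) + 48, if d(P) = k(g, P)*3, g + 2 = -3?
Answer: -16209/32 ≈ -506.53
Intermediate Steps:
W = -¾ (W = (⅛)*(-6) = -¾ ≈ -0.75000)
g = -5 (g = -2 - 3 = -5)
k(U, I) = 1 + I*U + I*(-2 + I)*(I + U) (k(U, I) = (I*U + ((I + U)*(-2 + I))*I) + 1 = (I*U + ((-2 + I)*(I + U))*I) + 1 = (I*U + I*(-2 + I)*(I + U)) + 1 = 1 + I*U + I*(-2 + I)*(I + U))
d(P) = 3 - 21*P² + 3*P³ + 15*P (d(P) = (1 + P³ - 2*P² - 5*P² - 1*P*(-5))*3 = (1 + P³ - 2*P² - 5*P² + 5*P)*3 = (1 + P³ - 7*P² + 5*P)*3 = 3 - 21*P² + 3*P³ + 15*P)
26*d(W) + 48 = 26*(3 - 21*(-¾)² + 3*(-¾)³ + 15*(-¾)) + 48 = 26*(3 - 21*9/16 + 3*(-27/64) - 45/4) + 48 = 26*(3 - 189/16 - 81/64 - 45/4) + 48 = 26*(-1365/64) + 48 = -17745/32 + 48 = -16209/32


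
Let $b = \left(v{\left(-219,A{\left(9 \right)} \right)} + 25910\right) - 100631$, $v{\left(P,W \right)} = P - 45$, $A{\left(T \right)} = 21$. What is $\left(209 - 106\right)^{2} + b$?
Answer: $-64376$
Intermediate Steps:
$v{\left(P,W \right)} = -45 + P$
$b = -74985$ ($b = \left(\left(-45 - 219\right) + 25910\right) - 100631 = \left(-264 + 25910\right) - 100631 = 25646 - 100631 = -74985$)
$\left(209 - 106\right)^{2} + b = \left(209 - 106\right)^{2} - 74985 = 103^{2} - 74985 = 10609 - 74985 = -64376$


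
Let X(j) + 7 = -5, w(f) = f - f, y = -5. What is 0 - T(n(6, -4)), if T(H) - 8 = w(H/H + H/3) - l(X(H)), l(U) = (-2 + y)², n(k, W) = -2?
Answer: 41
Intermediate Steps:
w(f) = 0
X(j) = -12 (X(j) = -7 - 5 = -12)
l(U) = 49 (l(U) = (-2 - 5)² = (-7)² = 49)
T(H) = -41 (T(H) = 8 + (0 - 1*49) = 8 + (0 - 49) = 8 - 49 = -41)
0 - T(n(6, -4)) = 0 - 1*(-41) = 0 + 41 = 41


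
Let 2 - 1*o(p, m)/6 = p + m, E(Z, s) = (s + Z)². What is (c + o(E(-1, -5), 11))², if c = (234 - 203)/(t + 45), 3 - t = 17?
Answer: 72361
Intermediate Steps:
t = -14 (t = 3 - 1*17 = 3 - 17 = -14)
E(Z, s) = (Z + s)²
o(p, m) = 12 - 6*m - 6*p (o(p, m) = 12 - 6*(p + m) = 12 - 6*(m + p) = 12 + (-6*m - 6*p) = 12 - 6*m - 6*p)
c = 1 (c = (234 - 203)/(-14 + 45) = 31/31 = 31*(1/31) = 1)
(c + o(E(-1, -5), 11))² = (1 + (12 - 6*11 - 6*(-1 - 5)²))² = (1 + (12 - 66 - 6*(-6)²))² = (1 + (12 - 66 - 6*36))² = (1 + (12 - 66 - 216))² = (1 - 270)² = (-269)² = 72361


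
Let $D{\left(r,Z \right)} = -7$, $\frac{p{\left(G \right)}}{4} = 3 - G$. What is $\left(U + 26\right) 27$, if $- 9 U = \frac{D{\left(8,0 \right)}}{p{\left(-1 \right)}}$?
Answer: $\frac{11253}{16} \approx 703.31$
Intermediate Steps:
$p{\left(G \right)} = 12 - 4 G$ ($p{\left(G \right)} = 4 \left(3 - G\right) = 12 - 4 G$)
$U = \frac{7}{144}$ ($U = - \frac{\left(-7\right) \frac{1}{12 - -4}}{9} = - \frac{\left(-7\right) \frac{1}{12 + 4}}{9} = - \frac{\left(-7\right) \frac{1}{16}}{9} = \left(- \frac{1}{9}\right) \left(- \frac{7}{16}\right) = \frac{7}{144} \approx 0.048611$)
$\left(U + 26\right) 27 = \left(\frac{7}{144} + 26\right) 27 = \frac{3751}{144} \cdot 27 = \frac{11253}{16}$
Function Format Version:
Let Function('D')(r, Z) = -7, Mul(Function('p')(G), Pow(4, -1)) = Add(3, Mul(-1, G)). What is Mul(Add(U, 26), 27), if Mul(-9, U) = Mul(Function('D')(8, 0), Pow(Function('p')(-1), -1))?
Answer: Rational(11253, 16) ≈ 703.31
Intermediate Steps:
Function('p')(G) = Add(12, Mul(-4, G)) (Function('p')(G) = Mul(4, Add(3, Mul(-1, G))) = Add(12, Mul(-4, G)))
U = Rational(7, 144) (U = Mul(Rational(-1, 9), Mul(-7, Pow(Add(12, Mul(-4, -1)), -1))) = Mul(Rational(-1, 9), Mul(-7, Pow(Add(12, 4), -1))) = Mul(Rational(-1, 9), Mul(-7, Pow(16, -1))) = Mul(Rational(-1, 9), Mul(-7, Rational(1, 16))) = Mul(Rational(-1, 9), Rational(-7, 16)) = Rational(7, 144) ≈ 0.048611)
Mul(Add(U, 26), 27) = Mul(Add(Rational(7, 144), 26), 27) = Mul(Rational(3751, 144), 27) = Rational(11253, 16)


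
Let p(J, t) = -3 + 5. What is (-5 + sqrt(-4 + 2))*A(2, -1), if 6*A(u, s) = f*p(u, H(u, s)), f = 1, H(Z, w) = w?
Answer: -5/3 + I*sqrt(2)/3 ≈ -1.6667 + 0.4714*I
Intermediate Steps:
p(J, t) = 2
A(u, s) = 1/3 (A(u, s) = (1*2)/6 = (1/6)*2 = 1/3)
(-5 + sqrt(-4 + 2))*A(2, -1) = (-5 + sqrt(-4 + 2))*(1/3) = (-5 + sqrt(-2))*(1/3) = (-5 + I*sqrt(2))*(1/3) = -5/3 + I*sqrt(2)/3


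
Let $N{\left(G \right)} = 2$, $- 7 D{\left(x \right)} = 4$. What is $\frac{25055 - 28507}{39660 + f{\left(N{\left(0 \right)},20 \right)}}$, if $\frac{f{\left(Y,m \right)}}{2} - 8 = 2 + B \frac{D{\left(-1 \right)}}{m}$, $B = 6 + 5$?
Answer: $- \frac{60410}{694389} \approx -0.086997$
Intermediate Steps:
$D{\left(x \right)} = - \frac{4}{7}$ ($D{\left(x \right)} = \left(- \frac{1}{7}\right) 4 = - \frac{4}{7}$)
$B = 11$
$f{\left(Y,m \right)} = 20 - \frac{88}{7 m}$ ($f{\left(Y,m \right)} = 16 + 2 \left(2 + 11 \left(- \frac{4}{7 m}\right)\right) = 16 + 2 \left(2 - \frac{44}{7 m}\right) = 16 + \left(4 - \frac{88}{7 m}\right) = 20 - \frac{88}{7 m}$)
$\frac{25055 - 28507}{39660 + f{\left(N{\left(0 \right)},20 \right)}} = \frac{25055 - 28507}{39660 + \left(20 - \frac{88}{7 \cdot 20}\right)} = - \frac{3452}{39660 + \left(20 - \frac{22}{35}\right)} = - \frac{3452}{39660 + \frac{678}{35}} = - \frac{3452}{\frac{1388778}{35}} = \left(-3452\right) \frac{35}{1388778} = - \frac{60410}{694389}$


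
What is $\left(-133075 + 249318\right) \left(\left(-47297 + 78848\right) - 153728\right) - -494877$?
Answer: $-14201726134$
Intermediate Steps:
$\left(-133075 + 249318\right) \left(\left(-47297 + 78848\right) - 153728\right) - -494877 = 116243 \left(31551 - 153728\right) + 494877 = 116243 \left(-122177\right) + 494877 = -14202221011 + 494877 = -14201726134$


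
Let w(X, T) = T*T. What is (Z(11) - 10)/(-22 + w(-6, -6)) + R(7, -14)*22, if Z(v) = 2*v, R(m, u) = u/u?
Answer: 160/7 ≈ 22.857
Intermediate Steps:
R(m, u) = 1
w(X, T) = T**2
(Z(11) - 10)/(-22 + w(-6, -6)) + R(7, -14)*22 = (2*11 - 10)/(-22 + (-6)**2) + 1*22 = (22 - 10)/(-22 + 36) + 22 = 12/14 + 22 = 12*(1/14) + 22 = 6/7 + 22 = 160/7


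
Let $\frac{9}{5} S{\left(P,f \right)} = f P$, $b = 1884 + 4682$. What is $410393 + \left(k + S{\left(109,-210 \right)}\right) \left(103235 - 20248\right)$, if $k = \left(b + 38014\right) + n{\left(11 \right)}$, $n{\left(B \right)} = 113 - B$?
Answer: $\frac{7959352531}{3} \approx 2.6531 \cdot 10^{9}$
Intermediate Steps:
$b = 6566$
$S{\left(P,f \right)} = \frac{5 P f}{9}$ ($S{\left(P,f \right)} = \frac{5 f P}{9} = \frac{5 P f}{9}$)
$k = 44682$ ($k = \left(6566 + 38014\right) + \left(113 - 11\right) = 44580 + \left(113 - 11\right) = 44580 + 102 = 44682$)
$410393 + \left(k + S{\left(109,-210 \right)}\right) \left(103235 - 20248\right) = 410393 + \left(44682 + \frac{5}{9} \cdot 109 \left(-210\right)\right) \left(103235 - 20248\right) = 410393 + \left(44682 - \frac{38150}{3}\right) 82987 = 410393 + \frac{95896}{3} \cdot 82987 = 410393 + \frac{7958121352}{3} = \frac{7959352531}{3}$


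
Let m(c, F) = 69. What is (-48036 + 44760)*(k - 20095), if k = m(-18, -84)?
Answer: 65605176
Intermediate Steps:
k = 69
(-48036 + 44760)*(k - 20095) = (-48036 + 44760)*(69 - 20095) = -3276*(-20026) = 65605176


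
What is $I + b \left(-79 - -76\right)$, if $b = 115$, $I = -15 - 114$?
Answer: $-474$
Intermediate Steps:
$I = -129$ ($I = -15 - 114 = -129$)
$I + b \left(-79 - -76\right) = -129 + 115 \left(-79 - -76\right) = -129 + 115 \left(-79 + 76\right) = -129 + 115 \left(-3\right) = -129 - 345 = -474$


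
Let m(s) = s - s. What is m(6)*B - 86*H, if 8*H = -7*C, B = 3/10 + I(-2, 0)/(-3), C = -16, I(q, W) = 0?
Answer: -1204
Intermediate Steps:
m(s) = 0
B = 3/10 (B = 3/10 + 0/(-3) = 3*(⅒) + 0*(-⅓) = 3/10 + 0 = 3/10 ≈ 0.30000)
H = 14 (H = (-7*(-16))/8 = (⅛)*112 = 14)
m(6)*B - 86*H = 0*(3/10) - 86*14 = 0 - 1204 = -1204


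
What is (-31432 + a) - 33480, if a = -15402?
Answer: -80314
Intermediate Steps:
(-31432 + a) - 33480 = (-31432 - 15402) - 33480 = -46834 - 33480 = -80314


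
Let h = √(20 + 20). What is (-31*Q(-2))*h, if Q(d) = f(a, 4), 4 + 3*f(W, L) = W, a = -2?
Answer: 124*√10 ≈ 392.12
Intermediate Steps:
f(W, L) = -4/3 + W/3
Q(d) = -2 (Q(d) = -4/3 + (⅓)*(-2) = -4/3 - ⅔ = -2)
h = 2*√10 (h = √40 = 2*√10 ≈ 6.3246)
(-31*Q(-2))*h = (-31*(-2))*(2*√10) = 62*(2*√10) = 124*√10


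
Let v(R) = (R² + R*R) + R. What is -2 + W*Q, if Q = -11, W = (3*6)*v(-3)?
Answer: -2972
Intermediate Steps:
v(R) = R + 2*R² (v(R) = (R² + R²) + R = 2*R² + R = R + 2*R²)
W = 270 (W = (3*6)*(-3*(1 + 2*(-3))) = 18*(-3*(1 - 6)) = 18*(-3*(-5)) = 18*15 = 270)
-2 + W*Q = -2 + 270*(-11) = -2 - 2970 = -2972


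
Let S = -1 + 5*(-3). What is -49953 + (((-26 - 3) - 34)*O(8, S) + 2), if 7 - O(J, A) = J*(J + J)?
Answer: -42328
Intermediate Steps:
S = -16 (S = -1 - 15 = -16)
O(J, A) = 7 - 2*J² (O(J, A) = 7 - J*(J + J) = 7 - J*2*J = 7 - 2*J²)
-49953 + (((-26 - 3) - 34)*O(8, S) + 2) = -49953 + (((-26 - 3) - 34)*(7 - 2*8²) + 2) = -49953 + ((-29 - 34)*(7 - 2*64) + 2) = -49953 + (-63*(7 - 128) + 2) = -49953 + (-63*(-121) + 2) = -49953 + (7623 + 2) = -49953 + 7625 = -42328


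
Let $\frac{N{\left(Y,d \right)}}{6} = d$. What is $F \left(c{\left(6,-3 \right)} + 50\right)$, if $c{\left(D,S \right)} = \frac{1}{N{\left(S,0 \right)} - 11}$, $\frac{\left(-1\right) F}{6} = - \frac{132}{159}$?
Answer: $\frac{13176}{53} \approx 248.6$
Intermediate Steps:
$N{\left(Y,d \right)} = 6 d$
$F = \frac{264}{53}$ ($F = - 6 \left(- \frac{132}{159}\right) = - 6 \left(\left(-132\right) \frac{1}{159}\right) = \left(-6\right) \left(- \frac{44}{53}\right) = \frac{264}{53} \approx 4.9811$)
$c{\left(D,S \right)} = - \frac{1}{11}$ ($c{\left(D,S \right)} = \frac{1}{6 \cdot 0 - 11} = \frac{1}{0 - 11} = \frac{1}{-11} = - \frac{1}{11}$)
$F \left(c{\left(6,-3 \right)} + 50\right) = \frac{264 \left(- \frac{1}{11} + 50\right)}{53} = \frac{264}{53} \cdot \frac{549}{11} = \frac{13176}{53}$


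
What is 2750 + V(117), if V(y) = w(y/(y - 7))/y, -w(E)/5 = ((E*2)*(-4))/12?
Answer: 90751/33 ≈ 2750.0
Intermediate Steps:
w(E) = 10*E/3 (w(E) = -5*(E*2)*(-4)/12 = -5*(2*E)*(-4)/12 = -5*(-8*E)/12 = -(-10)*E/3 = 10*E/3)
V(y) = 10/(3*(-7 + y)) (V(y) = (10*(y/(y - 7))/3)/y = (10*(y/(-7 + y))/3)/y = (10*y/(3*(-7 + y)))/y = 10/(3*(-7 + y)))
2750 + V(117) = 2750 + 10/(3*(-7 + 117)) = 2750 + (10/3)/110 = 2750 + (10/3)*(1/110) = 2750 + 1/33 = 90751/33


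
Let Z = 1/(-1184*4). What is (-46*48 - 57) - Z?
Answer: -10727039/4736 ≈ -2265.0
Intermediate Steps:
Z = -1/4736 (Z = 1/(-4736) = -1/4736 ≈ -0.00021115)
(-46*48 - 57) - Z = (-46*48 - 57) - 1*(-1/4736) = (-2208 - 57) + 1/4736 = -2265 + 1/4736 = -10727039/4736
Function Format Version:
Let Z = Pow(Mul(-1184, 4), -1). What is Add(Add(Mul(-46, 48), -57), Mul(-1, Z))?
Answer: Rational(-10727039, 4736) ≈ -2265.0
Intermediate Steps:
Z = Rational(-1, 4736) (Z = Pow(-4736, -1) = Rational(-1, 4736) ≈ -0.00021115)
Add(Add(Mul(-46, 48), -57), Mul(-1, Z)) = Add(Add(Mul(-46, 48), -57), Mul(-1, Rational(-1, 4736))) = Add(Add(-2208, -57), Rational(1, 4736)) = Add(-2265, Rational(1, 4736)) = Rational(-10727039, 4736)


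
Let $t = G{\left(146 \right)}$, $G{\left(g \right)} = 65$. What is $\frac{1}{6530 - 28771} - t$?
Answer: $- \frac{1445666}{22241} \approx -65.0$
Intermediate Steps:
$t = 65$
$\frac{1}{6530 - 28771} - t = \frac{1}{6530 - 28771} - 65 = \frac{1}{-22241} - 65 = - \frac{1}{22241} - 65 = - \frac{1445666}{22241}$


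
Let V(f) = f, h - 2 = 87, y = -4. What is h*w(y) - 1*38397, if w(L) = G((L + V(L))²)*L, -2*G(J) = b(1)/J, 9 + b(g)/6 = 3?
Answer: -307977/8 ≈ -38497.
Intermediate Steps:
b(g) = -36 (b(g) = -54 + 6*3 = -54 + 18 = -36)
h = 89 (h = 2 + 87 = 89)
G(J) = 18/J (G(J) = -(-18)/J = 18/J)
w(L) = 9/(2*L) (w(L) = (18/((L + L)²))*L = (18/((2*L)²))*L = (18/((4*L²)))*L = (18*(1/(4*L²)))*L = (9/(2*L²))*L = 9/(2*L))
h*w(y) - 1*38397 = 89*((9/2)/(-4)) - 1*38397 = 89*((9/2)*(-¼)) - 38397 = 89*(-9/8) - 38397 = -801/8 - 38397 = -307977/8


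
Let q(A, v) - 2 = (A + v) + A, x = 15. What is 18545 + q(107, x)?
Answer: 18776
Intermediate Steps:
q(A, v) = 2 + v + 2*A (q(A, v) = 2 + ((A + v) + A) = 2 + (v + 2*A) = 2 + v + 2*A)
18545 + q(107, x) = 18545 + (2 + 15 + 2*107) = 18545 + (2 + 15 + 214) = 18545 + 231 = 18776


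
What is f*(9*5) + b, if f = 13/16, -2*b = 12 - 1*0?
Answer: 489/16 ≈ 30.563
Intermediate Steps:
b = -6 (b = -(12 - 1*0)/2 = -(12 + 0)/2 = -1/2*12 = -6)
f = 13/16 (f = 13*(1/16) = 13/16 ≈ 0.81250)
f*(9*5) + b = 13*(9*5)/16 - 6 = (13/16)*45 - 6 = 585/16 - 6 = 489/16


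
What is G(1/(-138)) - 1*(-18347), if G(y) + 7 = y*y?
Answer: 349266961/19044 ≈ 18340.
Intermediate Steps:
G(y) = -7 + y² (G(y) = -7 + y*y = -7 + y²)
G(1/(-138)) - 1*(-18347) = (-7 + (1/(-138))²) - 1*(-18347) = (-7 + (-1/138)²) + 18347 = (-7 + 1/19044) + 18347 = -133307/19044 + 18347 = 349266961/19044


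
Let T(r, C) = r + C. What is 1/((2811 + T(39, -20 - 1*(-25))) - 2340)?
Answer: 1/515 ≈ 0.0019417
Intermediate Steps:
T(r, C) = C + r
1/((2811 + T(39, -20 - 1*(-25))) - 2340) = 1/((2811 + ((-20 - 1*(-25)) + 39)) - 2340) = 1/((2811 + ((-20 + 25) + 39)) - 2340) = 1/((2811 + (5 + 39)) - 2340) = 1/((2811 + 44) - 2340) = 1/(2855 - 2340) = 1/515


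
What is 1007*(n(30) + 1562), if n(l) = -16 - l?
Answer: 1526612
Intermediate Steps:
1007*(n(30) + 1562) = 1007*((-16 - 1*30) + 1562) = 1007*((-16 - 30) + 1562) = 1007*(-46 + 1562) = 1007*1516 = 1526612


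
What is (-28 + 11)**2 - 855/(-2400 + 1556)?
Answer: 244771/844 ≈ 290.01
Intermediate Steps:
(-28 + 11)**2 - 855/(-2400 + 1556) = (-17)**2 - 855/(-844) = 289 - 855*(-1/844) = 289 + 855/844 = 244771/844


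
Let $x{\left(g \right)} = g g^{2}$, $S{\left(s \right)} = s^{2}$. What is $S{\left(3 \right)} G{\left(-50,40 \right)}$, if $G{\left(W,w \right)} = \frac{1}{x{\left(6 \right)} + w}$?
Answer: $\frac{9}{256} \approx 0.035156$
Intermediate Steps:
$x{\left(g \right)} = g^{3}$
$G{\left(W,w \right)} = \frac{1}{216 + w}$ ($G{\left(W,w \right)} = \frac{1}{6^{3} + w} = \frac{1}{216 + w}$)
$S{\left(3 \right)} G{\left(-50,40 \right)} = \frac{3^{2}}{216 + 40} = \frac{9}{256}$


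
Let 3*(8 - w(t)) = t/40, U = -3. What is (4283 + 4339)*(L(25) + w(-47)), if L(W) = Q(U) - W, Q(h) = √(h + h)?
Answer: -2863941/20 + 8622*I*√6 ≈ -1.432e+5 + 21120.0*I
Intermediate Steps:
Q(h) = √2*√h (Q(h) = √(2*h) = √2*√h)
L(W) = -W + I*√6 (L(W) = √2*√(-3) - W = √2*(I*√3) - W = I*√6 - W = -W + I*√6)
w(t) = 8 - t/120 (w(t) = 8 - t/(3*40) = 8 - t/120)
(4283 + 4339)*(L(25) + w(-47)) = (4283 + 4339)*((-1*25 + I*√6) + (8 - 1/120*(-47))) = 8622*((-25 + I*√6) + (8 + 47/120)) = 8622*((-25 + I*√6) + 1007/120) = 8622*(-1993/120 + I*√6) = -2863941/20 + 8622*I*√6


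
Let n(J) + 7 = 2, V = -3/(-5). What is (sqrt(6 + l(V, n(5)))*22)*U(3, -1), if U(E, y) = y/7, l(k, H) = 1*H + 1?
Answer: -22*sqrt(2)/7 ≈ -4.4447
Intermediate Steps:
V = 3/5 (V = -3*(-1/5) = 3/5 ≈ 0.60000)
n(J) = -5 (n(J) = -7 + 2 = -5)
l(k, H) = 1 + H (l(k, H) = H + 1 = 1 + H)
U(E, y) = y/7 (U(E, y) = y*(1/7) = y/7)
(sqrt(6 + l(V, n(5)))*22)*U(3, -1) = (sqrt(6 + (1 - 5))*22)*((1/7)*(-1)) = (sqrt(6 - 4)*22)*(-1/7) = (sqrt(2)*22)*(-1/7) = (22*sqrt(2))*(-1/7) = -22*sqrt(2)/7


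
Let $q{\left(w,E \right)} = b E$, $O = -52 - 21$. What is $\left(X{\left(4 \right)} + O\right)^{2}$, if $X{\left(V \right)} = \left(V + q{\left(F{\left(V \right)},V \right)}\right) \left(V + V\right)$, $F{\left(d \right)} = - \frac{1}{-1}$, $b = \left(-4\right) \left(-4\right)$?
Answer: $221841$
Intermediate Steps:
$b = 16$
$O = -73$ ($O = -52 - 21 = -73$)
$F{\left(d \right)} = 1$ ($F{\left(d \right)} = \left(-1\right) \left(-1\right) = 1$)
$q{\left(w,E \right)} = 16 E$
$X{\left(V \right)} = 34 V^{2}$ ($X{\left(V \right)} = \left(V + 16 V\right) \left(V + V\right) = 17 V 2 V = 34 V^{2}$)
$\left(X{\left(4 \right)} + O\right)^{2} = \left(34 \cdot 4^{2} - 73\right)^{2} = \left(34 \cdot 16 - 73\right)^{2} = \left(544 - 73\right)^{2} = 471^{2} = 221841$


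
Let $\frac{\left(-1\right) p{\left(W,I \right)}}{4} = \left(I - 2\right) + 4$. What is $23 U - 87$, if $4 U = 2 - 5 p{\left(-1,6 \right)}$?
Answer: $\frac{1689}{2} \approx 844.5$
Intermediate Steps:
$p{\left(W,I \right)} = -8 - 4 I$ ($p{\left(W,I \right)} = - 4 \left(\left(I - 2\right) + 4\right) = - 4 \left(\left(-2 + I\right) + 4\right) = - 4 \left(2 + I\right) = -8 - 4 I$)
$U = \frac{81}{2}$ ($U = \frac{2 - 5 \left(-8 - 24\right)}{4} = \frac{2 - -160}{4} = \frac{2 + 160}{4} = \frac{1}{4} \cdot 162 = \frac{81}{2} \approx 40.5$)
$23 U - 87 = 23 \cdot \frac{81}{2} - 87 = \frac{1863}{2} - 87 = \frac{1689}{2}$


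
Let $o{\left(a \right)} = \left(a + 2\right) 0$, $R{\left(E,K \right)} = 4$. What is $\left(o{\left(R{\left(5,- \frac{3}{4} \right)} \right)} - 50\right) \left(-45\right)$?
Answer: $2250$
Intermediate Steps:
$o{\left(a \right)} = 0$ ($o{\left(a \right)} = \left(2 + a\right) 0 = 0$)
$\left(o{\left(R{\left(5,- \frac{3}{4} \right)} \right)} - 50\right) \left(-45\right) = \left(0 - 50\right) \left(-45\right) = \left(-50\right) \left(-45\right) = 2250$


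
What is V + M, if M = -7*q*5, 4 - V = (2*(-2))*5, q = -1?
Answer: 59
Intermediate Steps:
V = 24 (V = 4 - 2*(-2)*5 = 4 - (-4)*5 = 4 - 1*(-20) = 4 + 20 = 24)
M = 35 (M = -7*(-1)*5 = 7*5 = 35)
V + M = 24 + 35 = 59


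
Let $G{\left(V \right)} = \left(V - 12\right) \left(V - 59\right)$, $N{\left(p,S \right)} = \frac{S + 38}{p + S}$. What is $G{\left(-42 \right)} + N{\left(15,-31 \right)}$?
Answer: $\frac{87257}{16} \approx 5453.6$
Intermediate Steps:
$N{\left(p,S \right)} = \frac{38 + S}{S + p}$
$G{\left(V \right)} = \left(-59 + V\right) \left(-12 + V\right)$ ($G{\left(V \right)} = \left(-12 + V\right) \left(-59 + V\right) = \left(-59 + V\right) \left(-12 + V\right)$)
$G{\left(-42 \right)} + N{\left(15,-31 \right)} = \left(708 + \left(-42\right)^{2} - -2982\right) + \frac{38 - 31}{-31 + 15} = \left(708 + 1764 + 2982\right) + \frac{1}{-16} \cdot 7 = 5454 - \frac{7}{16} = \frac{87257}{16}$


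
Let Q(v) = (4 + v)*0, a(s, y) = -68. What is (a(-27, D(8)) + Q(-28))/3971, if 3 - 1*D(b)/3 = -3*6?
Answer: -68/3971 ≈ -0.017124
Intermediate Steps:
D(b) = 63 (D(b) = 9 - (-9)*6 = 9 - 3*(-18) = 9 + 54 = 63)
Q(v) = 0
(a(-27, D(8)) + Q(-28))/3971 = (-68 + 0)/3971 = -68*1/3971 = -68/3971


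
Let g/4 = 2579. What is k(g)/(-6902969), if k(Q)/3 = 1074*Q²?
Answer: -342884776032/6902969 ≈ -49672.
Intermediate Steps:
g = 10316 (g = 4*2579 = 10316)
k(Q) = 3222*Q² (k(Q) = 3*(1074*Q²) = 3222*Q²)
k(g)/(-6902969) = (3222*10316²)/(-6902969) = (3222*106419856)*(-1/6902969) = 342884776032*(-1/6902969) = -342884776032/6902969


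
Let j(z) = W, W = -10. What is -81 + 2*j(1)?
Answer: -101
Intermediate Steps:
j(z) = -10
-81 + 2*j(1) = -81 + 2*(-10) = -81 - 20 = -101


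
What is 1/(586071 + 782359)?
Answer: 1/1368430 ≈ 7.3076e-7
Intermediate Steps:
1/(586071 + 782359) = 1/1368430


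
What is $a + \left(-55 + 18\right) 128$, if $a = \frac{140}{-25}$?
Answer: $- \frac{23708}{5} \approx -4741.6$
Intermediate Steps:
$a = - \frac{28}{5}$ ($a = 140 \left(- \frac{1}{25}\right) = - \frac{28}{5} \approx -5.6$)
$a + \left(-55 + 18\right) 128 = - \frac{28}{5} + \left(-55 + 18\right) 128 = - \frac{28}{5} - 4736 = - \frac{23708}{5}$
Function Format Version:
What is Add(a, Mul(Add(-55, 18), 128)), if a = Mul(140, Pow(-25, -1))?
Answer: Rational(-23708, 5) ≈ -4741.6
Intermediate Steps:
a = Rational(-28, 5) (a = Mul(140, Rational(-1, 25)) = Rational(-28, 5) ≈ -5.6000)
Add(a, Mul(Add(-55, 18), 128)) = Add(Rational(-28, 5), Mul(Add(-55, 18), 128)) = Add(Rational(-28, 5), Mul(-37, 128)) = Add(Rational(-28, 5), -4736) = Rational(-23708, 5)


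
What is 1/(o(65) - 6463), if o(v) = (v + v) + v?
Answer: -1/6268 ≈ -0.00015954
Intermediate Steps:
o(v) = 3*v (o(v) = 2*v + v = 3*v)
1/(o(65) - 6463) = 1/(3*65 - 6463) = 1/(195 - 6463) = 1/(-6268) = -1/6268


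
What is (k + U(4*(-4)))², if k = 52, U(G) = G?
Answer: 1296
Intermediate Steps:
(k + U(4*(-4)))² = (52 + 4*(-4))² = (52 - 16)² = 36² = 1296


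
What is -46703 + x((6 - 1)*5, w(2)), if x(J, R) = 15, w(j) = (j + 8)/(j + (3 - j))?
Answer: -46688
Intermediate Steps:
w(j) = 8/3 + j/3 (w(j) = (8 + j)/3 = (8 + j)*(⅓) = 8/3 + j/3)
-46703 + x((6 - 1)*5, w(2)) = -46703 + 15 = -46688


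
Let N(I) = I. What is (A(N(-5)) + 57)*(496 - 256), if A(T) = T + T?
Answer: 11280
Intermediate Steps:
A(T) = 2*T
(A(N(-5)) + 57)*(496 - 256) = (2*(-5) + 57)*(496 - 256) = (-10 + 57)*240 = 47*240 = 11280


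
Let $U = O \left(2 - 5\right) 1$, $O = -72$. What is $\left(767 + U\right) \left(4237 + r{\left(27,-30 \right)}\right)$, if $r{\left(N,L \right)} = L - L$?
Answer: $4164971$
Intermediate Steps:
$r{\left(N,L \right)} = 0$
$U = 216$ ($U = - 72 \left(2 - 5\right) 1 = - 72 \left(\left(-3\right) 1\right) = \left(-72\right) \left(-3\right) = 216$)
$\left(767 + U\right) \left(4237 + r{\left(27,-30 \right)}\right) = \left(767 + 216\right) \left(4237 + 0\right) = 983 \cdot 4237 = 4164971$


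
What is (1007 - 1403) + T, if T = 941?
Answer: 545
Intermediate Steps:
(1007 - 1403) + T = (1007 - 1403) + 941 = -396 + 941 = 545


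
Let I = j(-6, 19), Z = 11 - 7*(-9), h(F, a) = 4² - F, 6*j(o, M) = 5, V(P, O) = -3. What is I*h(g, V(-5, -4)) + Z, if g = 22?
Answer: 69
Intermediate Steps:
j(o, M) = ⅚ (j(o, M) = (⅙)*5 = ⅚)
h(F, a) = 16 - F
Z = 74 (Z = 11 + 63 = 74)
I = ⅚ ≈ 0.83333
I*h(g, V(-5, -4)) + Z = 5*(16 - 1*22)/6 + 74 = 5*(16 - 22)/6 + 74 = (⅚)*(-6) + 74 = -5 + 74 = 69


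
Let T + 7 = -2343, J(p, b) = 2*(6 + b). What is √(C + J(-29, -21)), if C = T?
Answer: 2*I*√595 ≈ 48.785*I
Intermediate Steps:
J(p, b) = 12 + 2*b
T = -2350 (T = -7 - 2343 = -2350)
C = -2350
√(C + J(-29, -21)) = √(-2350 + (12 + 2*(-21))) = √(-2350 + (12 - 42)) = √(-2350 - 30) = √(-2380) = 2*I*√595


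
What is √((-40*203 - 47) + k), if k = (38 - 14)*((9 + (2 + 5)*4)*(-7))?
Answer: I*√14383 ≈ 119.93*I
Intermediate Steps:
k = -6216 (k = 24*((9 + 7*4)*(-7)) = 24*((9 + 28)*(-7)) = 24*(37*(-7)) = 24*(-259) = -6216)
√((-40*203 - 47) + k) = √((-40*203 - 47) - 6216) = √((-8120 - 47) - 6216) = √(-8167 - 6216) = √(-14383) = I*√14383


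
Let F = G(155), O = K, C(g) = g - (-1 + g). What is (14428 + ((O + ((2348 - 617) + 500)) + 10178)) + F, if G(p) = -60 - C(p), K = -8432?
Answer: 18344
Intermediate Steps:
C(g) = 1 (C(g) = g + (1 - g) = 1)
O = -8432
G(p) = -61 (G(p) = -60 - 1*1 = -60 - 1 = -61)
F = -61
(14428 + ((O + ((2348 - 617) + 500)) + 10178)) + F = (14428 + ((-8432 + ((2348 - 617) + 500)) + 10178)) - 61 = (14428 + ((-8432 + (1731 + 500)) + 10178)) - 61 = (14428 + ((-8432 + 2231) + 10178)) - 61 = (14428 + (-6201 + 10178)) - 61 = (14428 + 3977) - 61 = 18405 - 61 = 18344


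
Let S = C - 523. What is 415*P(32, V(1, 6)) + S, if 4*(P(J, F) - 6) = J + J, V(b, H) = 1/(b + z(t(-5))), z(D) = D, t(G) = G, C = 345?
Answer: 8952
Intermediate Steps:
V(b, H) = 1/(-5 + b) (V(b, H) = 1/(b - 5) = 1/(-5 + b))
P(J, F) = 6 + J/2 (P(J, F) = 6 + (J + J)/4 = 6 + (2*J)/4 = 6 + J/2)
S = -178 (S = 345 - 523 = -178)
415*P(32, V(1, 6)) + S = 415*(6 + (1/2)*32) - 178 = 415*(6 + 16) - 178 = 415*22 - 178 = 9130 - 178 = 8952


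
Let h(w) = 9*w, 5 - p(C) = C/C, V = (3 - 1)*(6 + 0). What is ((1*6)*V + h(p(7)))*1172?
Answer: 126576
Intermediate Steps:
V = 12 (V = 2*6 = 12)
p(C) = 4 (p(C) = 5 - C/C = 5 - 1*1 = 5 - 1 = 4)
((1*6)*V + h(p(7)))*1172 = ((1*6)*12 + 9*4)*1172 = (6*12 + 36)*1172 = (72 + 36)*1172 = 108*1172 = 126576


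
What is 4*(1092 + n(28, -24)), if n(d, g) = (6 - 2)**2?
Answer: 4432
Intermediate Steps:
n(d, g) = 16 (n(d, g) = 4**2 = 16)
4*(1092 + n(28, -24)) = 4*(1092 + 16) = 4*1108 = 4432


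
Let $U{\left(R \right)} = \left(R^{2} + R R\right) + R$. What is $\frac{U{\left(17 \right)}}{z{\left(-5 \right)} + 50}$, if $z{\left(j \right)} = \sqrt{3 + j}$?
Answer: $\frac{14875}{1251} - \frac{595 i \sqrt{2}}{2502} \approx 11.89 - 0.33631 i$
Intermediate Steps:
$U{\left(R \right)} = R + 2 R^{2}$ ($U{\left(R \right)} = \left(R^{2} + R^{2}\right) + R = 2 R^{2} + R = R + 2 R^{2}$)
$\frac{U{\left(17 \right)}}{z{\left(-5 \right)} + 50} = \frac{17 \left(1 + 2 \cdot 17\right)}{\sqrt{3 - 5} + 50} = \frac{17 \left(1 + 34\right)}{\sqrt{-2} + 50} = \frac{17 \cdot 35}{i \sqrt{2} + 50} = \frac{595}{50 + i \sqrt{2}}$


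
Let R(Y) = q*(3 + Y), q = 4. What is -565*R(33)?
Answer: -81360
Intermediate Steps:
R(Y) = 12 + 4*Y (R(Y) = 4*(3 + Y) = 12 + 4*Y)
-565*R(33) = -565*(12 + 4*33) = -565*(12 + 132) = -565*144 = -81360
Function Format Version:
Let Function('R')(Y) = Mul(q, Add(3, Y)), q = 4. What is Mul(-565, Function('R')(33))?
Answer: -81360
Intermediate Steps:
Function('R')(Y) = Add(12, Mul(4, Y)) (Function('R')(Y) = Mul(4, Add(3, Y)) = Add(12, Mul(4, Y)))
Mul(-565, Function('R')(33)) = Mul(-565, Add(12, Mul(4, 33))) = Mul(-565, Add(12, 132)) = Mul(-565, 144) = -81360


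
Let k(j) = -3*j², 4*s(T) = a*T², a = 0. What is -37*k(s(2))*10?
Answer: 0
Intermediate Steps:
s(T) = 0 (s(T) = (0*T²)/4 = (¼)*0 = 0)
-37*k(s(2))*10 = -(-111)*0²*10 = -(-111)*0*10 = -37*0*10 = 0*10 = 0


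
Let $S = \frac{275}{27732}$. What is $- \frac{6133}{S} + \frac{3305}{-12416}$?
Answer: $- \frac{2111718608971}{3414400} \approx -6.1847 \cdot 10^{5}$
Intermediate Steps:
$S = \frac{275}{27732}$ ($S = 275 \cdot \frac{1}{27732} = \frac{275}{27732} \approx 0.0099163$)
$- \frac{6133}{S} + \frac{3305}{-12416} = - \frac{6133}{\frac{275}{27732}} + \frac{3305}{-12416} = \left(-6133\right) \frac{27732}{275} + 3305 \left(- \frac{1}{12416}\right) = - \frac{170080356}{275} - \frac{3305}{12416} = - \frac{2111718608971}{3414400}$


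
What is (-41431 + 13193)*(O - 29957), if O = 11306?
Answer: 526666938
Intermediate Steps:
(-41431 + 13193)*(O - 29957) = (-41431 + 13193)*(11306 - 29957) = -28238*(-18651) = 526666938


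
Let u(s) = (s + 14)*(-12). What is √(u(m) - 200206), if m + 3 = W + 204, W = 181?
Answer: I*√204958 ≈ 452.72*I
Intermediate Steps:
m = 382 (m = -3 + (181 + 204) = -3 + 385 = 382)
u(s) = -168 - 12*s (u(s) = (14 + s)*(-12) = -168 - 12*s)
√(u(m) - 200206) = √((-168 - 12*382) - 200206) = √((-168 - 4584) - 200206) = √(-4752 - 200206) = √(-204958) = I*√204958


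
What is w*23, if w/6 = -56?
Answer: -7728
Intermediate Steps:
w = -336 (w = 6*(-56) = -336)
w*23 = -336*23 = -7728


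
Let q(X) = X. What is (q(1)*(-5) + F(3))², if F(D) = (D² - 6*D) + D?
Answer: 121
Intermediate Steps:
F(D) = D² - 5*D
(q(1)*(-5) + F(3))² = (1*(-5) + 3*(-5 + 3))² = (-5 + 3*(-2))² = (-5 - 6)² = (-11)² = 121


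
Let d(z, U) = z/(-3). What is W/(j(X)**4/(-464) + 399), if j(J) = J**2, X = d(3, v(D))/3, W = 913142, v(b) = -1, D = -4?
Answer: 2779881843168/1214677295 ≈ 2288.6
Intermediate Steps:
d(z, U) = -z/3 (d(z, U) = z*(-1/3) = -z/3)
X = -1/3 (X = -1/3*3/3 = -1*1/3 = -1/3 ≈ -0.33333)
W/(j(X)**4/(-464) + 399) = 913142/(((-1/3)**2)**4/(-464) + 399) = 913142/(-(1/9)**4/464 + 399) = 913142/(-1/464*1/6561 + 399) = 913142/(-1/3044304 + 399) = 913142/(1214677295/3044304) = 913142*(3044304/1214677295) = 2779881843168/1214677295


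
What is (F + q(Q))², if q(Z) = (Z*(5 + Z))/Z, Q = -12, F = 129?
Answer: 14884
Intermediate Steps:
q(Z) = 5 + Z
(F + q(Q))² = (129 + (5 - 12))² = (129 - 7)² = 122² = 14884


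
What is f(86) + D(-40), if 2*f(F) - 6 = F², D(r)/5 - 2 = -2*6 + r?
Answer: 3451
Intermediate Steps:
D(r) = -50 + 5*r (D(r) = 10 + 5*(-2*6 + r) = 10 + 5*(-12 + r) = 10 + (-60 + 5*r) = -50 + 5*r)
f(F) = 3 + F²/2
f(86) + D(-40) = (3 + (½)*86²) + (-50 + 5*(-40)) = (3 + (½)*7396) + (-50 - 200) = (3 + 3698) - 250 = 3701 - 250 = 3451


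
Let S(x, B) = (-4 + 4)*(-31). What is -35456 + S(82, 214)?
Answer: -35456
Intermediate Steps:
S(x, B) = 0 (S(x, B) = 0*(-31) = 0)
-35456 + S(82, 214) = -35456 + 0 = -35456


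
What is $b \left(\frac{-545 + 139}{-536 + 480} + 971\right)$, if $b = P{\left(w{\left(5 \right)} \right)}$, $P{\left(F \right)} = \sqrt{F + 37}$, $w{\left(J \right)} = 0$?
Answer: $\frac{3913 \sqrt{37}}{4} \approx 5950.5$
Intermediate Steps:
$P{\left(F \right)} = \sqrt{37 + F}$
$b = \sqrt{37}$ ($b = \sqrt{37 + 0} = \sqrt{37} \approx 6.0828$)
$b \left(\frac{-545 + 139}{-536 + 480} + 971\right) = \sqrt{37} \left(\frac{-545 + 139}{-536 + 480} + 971\right) = \sqrt{37} \left(- \frac{406}{-56} + 971\right) = \sqrt{37} \left(\left(-406\right) \left(- \frac{1}{56}\right) + 971\right) = \sqrt{37} \left(\frac{29}{4} + 971\right) = \sqrt{37} \cdot \frac{3913}{4} = \frac{3913 \sqrt{37}}{4}$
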